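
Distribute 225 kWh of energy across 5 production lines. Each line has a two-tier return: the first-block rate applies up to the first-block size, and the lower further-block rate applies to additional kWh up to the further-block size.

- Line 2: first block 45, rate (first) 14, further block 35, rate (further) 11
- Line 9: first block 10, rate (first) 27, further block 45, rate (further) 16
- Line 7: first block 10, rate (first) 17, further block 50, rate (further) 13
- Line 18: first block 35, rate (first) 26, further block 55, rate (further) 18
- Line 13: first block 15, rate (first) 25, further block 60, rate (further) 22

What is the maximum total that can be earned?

Order all 10 blocks by rate: Line 9/T1 27 > Line 18/T1 26 > Line 13/T1 25 > Line 13/T2 22 > Line 18/T2 18 > Line 7/T1 17 > Line 9/T2 16 > Line 2/T1 14 > Line 7/T2 13 > Line 2/T2 11.
Line 9/T1 (27): +10 → 215 left.
Line 18/T1 (26): +35 → 180 left.
Line 13 T1 at 25: fill all 15 → 165 left.
Line 13 T2 at 22: fill all 60 → 105 left.
Fill Line 18 T2 block (55 at 18) → 50 left.
Fill Line 7 T1 block (10 at 17) → 40 left.
Line 9 T2 at 16: only 40 left, fill 40.
Total = 27×10 + 26×35 + 25×15 + 22×60 + 18×55 + 17×10 + 16×40 = 4675.

4675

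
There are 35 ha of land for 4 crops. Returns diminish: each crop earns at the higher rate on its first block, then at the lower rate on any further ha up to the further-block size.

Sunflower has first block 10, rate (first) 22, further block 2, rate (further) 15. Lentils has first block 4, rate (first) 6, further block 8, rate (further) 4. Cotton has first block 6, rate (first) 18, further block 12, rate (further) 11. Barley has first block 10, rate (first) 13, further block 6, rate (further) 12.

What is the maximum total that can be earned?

Treat each block as its own option and order by rate: Sunflower/tier1 22 > Cotton/tier1 18 > Sunflower/tier2 15 > Barley/tier1 13 > Barley/tier2 12 > Cotton/tier2 11 > Lentils/tier1 6 > Lentils/tier2 4.
Fill Sunflower tier1 block (10 at 22) ; 25 left.
Cotton/tier1 (18): +6 ; 19 left.
Sunflower/tier2 (15): +2 ; 17 left.
Barley tier1 at 13: fill all 10 ; 7 left.
Fill Barley tier2 block (6 at 12) ; 1 left.
Cotton/tier2: +1 of 12 at 11; pool empty.
Total = 22×10 + 18×6 + 15×2 + 13×10 + 12×6 + 11×1 = 571.

571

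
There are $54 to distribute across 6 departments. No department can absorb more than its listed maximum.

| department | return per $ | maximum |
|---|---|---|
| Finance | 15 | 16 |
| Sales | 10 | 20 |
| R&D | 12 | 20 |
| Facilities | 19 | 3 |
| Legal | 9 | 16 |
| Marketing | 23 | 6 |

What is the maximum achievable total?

765

Highest return per $ first: Marketing 23 > Facilities 19 > Finance 15 > R&D 12 > Sales 10 > Legal 9.
Give Marketing 6 to hit its cap of 6 — 48 left.
Give Facilities 3 to hit its cap of 3 — 45 left.
Finance: +16 to 16 (cap) — 29 left.
Give R&D 20 to hit its cap of 20 — 9 left.
Sales has room for 20 but only 9 remain, so it gets 9.
Total = 15×16 + 10×9 + 12×20 + 19×3 + 23×6 = 765.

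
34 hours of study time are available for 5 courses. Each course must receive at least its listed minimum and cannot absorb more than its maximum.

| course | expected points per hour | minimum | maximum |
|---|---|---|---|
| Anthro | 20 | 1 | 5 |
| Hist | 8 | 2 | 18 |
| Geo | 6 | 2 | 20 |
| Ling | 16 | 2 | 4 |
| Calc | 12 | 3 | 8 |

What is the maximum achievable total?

Meeting every minimum uses 1+2+2+2+3 = 10 hours, leaving 24.
Highest expected points per hour first: Anthro 20 > Ling 16 > Calc 12 > Hist 8 > Geo 6.
Anthro: +4 to 5 (cap) → 20 left.
Ling: +2 to 4 (cap) → 18 left.
Give Calc 5 more to hit its cap of 8 → 13 left.
Hist: +13 (room for 16) → 15. Pool exhausted.
Total = 20×5 + 8×15 + 6×2 + 16×4 + 12×8 = 392.

392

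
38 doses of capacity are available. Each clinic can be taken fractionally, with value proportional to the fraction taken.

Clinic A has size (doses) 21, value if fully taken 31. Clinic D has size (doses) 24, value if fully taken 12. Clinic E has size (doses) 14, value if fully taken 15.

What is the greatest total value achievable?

Rank by value-to-size ratio: Clinic A 31/21≈1.48, Clinic E 15/14≈1.07, Clinic D 12/24≈0.5.
All 21 doses of Clinic A fit (value 31) ; 17 remain.
Take all of Clinic E (14 doses, value 15) ; 3 doses left.
Fill the last 3 doses with part of Clinic D: 3/24 of it earns 1.5.
Total value = 47.5.

47.5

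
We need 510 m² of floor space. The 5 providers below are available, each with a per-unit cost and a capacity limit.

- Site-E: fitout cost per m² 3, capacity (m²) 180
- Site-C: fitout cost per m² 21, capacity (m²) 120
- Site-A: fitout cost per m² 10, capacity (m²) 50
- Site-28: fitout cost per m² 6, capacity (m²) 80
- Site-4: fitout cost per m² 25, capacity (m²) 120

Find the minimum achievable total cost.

Fill from the cheapest provider first.
Take 180 from Site-E at 3 — need 330 more.
Take 80 from Site-28 at 6 — need 250 more.
Take 50 from Site-A at 10 — need 200 more.
Site-C at 21: take all 120 m² — 80 still needed.
Site-4 at 25: take 80 of its 120 — requirement met.
Cost = 180×3 + 80×6 + 50×10 + 120×21 + 80×25 = 6040.

6040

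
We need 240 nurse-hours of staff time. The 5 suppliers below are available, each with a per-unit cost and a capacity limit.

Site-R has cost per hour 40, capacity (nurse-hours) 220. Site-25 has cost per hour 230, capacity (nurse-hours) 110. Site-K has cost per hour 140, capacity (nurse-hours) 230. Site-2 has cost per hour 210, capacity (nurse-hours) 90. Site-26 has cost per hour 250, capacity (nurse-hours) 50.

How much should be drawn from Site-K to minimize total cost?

Use suppliers in increasing cost order.
Site-R at 40: take all 220 nurse-hours ; 20 still needed.
Site-K at 140: take 20 of its 230 ; requirement met.
Site-2, Site-25, Site-26: unused.

20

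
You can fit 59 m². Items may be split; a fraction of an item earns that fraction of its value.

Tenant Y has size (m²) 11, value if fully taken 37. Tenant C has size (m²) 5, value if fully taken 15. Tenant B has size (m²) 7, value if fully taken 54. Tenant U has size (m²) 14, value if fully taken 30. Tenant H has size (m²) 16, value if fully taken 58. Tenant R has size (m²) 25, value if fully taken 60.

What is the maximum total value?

212

Sort by value density: Tenant B 54/7≈7.71, Tenant H 58/16≈3.62, Tenant Y 37/11≈3.36, Tenant C 15/5≈3, Tenant R 60/25≈2.4, Tenant U 30/14≈2.14.
Tenant B: take in full, 7 m² for value 54 — 52 left.
Tenant H: take in full, 16 m² for value 58 — 36 left.
Tenant Y: take in full, 11 m² for value 37 — 25 left.
All 5 m² of Tenant C fit (value 15) — 20 remain.
Fill the last 20 m² with part of Tenant R: 20/25 of it earns 48.
Total value = 212.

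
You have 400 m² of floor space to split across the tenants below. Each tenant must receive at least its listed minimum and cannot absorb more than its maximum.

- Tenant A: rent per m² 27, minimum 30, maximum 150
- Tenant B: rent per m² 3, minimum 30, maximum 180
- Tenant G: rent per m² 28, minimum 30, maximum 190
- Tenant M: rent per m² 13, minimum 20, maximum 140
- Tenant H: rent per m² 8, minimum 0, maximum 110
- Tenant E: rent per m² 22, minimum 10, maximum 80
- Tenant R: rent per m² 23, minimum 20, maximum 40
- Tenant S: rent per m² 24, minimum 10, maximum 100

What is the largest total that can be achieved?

Meeting every minimum uses 30+30+30+20+0+10+20+10 = 150 m², leaving 250.
Highest rent per m² first: Tenant G 28 > Tenant A 27 > Tenant S 24 > Tenant R 23 > Tenant E 22 > Tenant M 13 > Tenant H 8 > Tenant B 3.
Tenant G takes 160 more to reach its cap of 190 ; 90 left.
Tenant A has room for 120 more but only 90 remain, so it gets 120.
Total = 27×120 + 3×30 + 28×190 + 13×20 + 22×10 + 23×20 + 24×10 = 9830.

9830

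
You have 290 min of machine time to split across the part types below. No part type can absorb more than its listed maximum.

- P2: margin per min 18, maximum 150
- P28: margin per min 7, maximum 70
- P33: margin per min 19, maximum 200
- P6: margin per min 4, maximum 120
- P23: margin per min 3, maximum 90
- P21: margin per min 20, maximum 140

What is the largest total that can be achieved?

5650

Rank by margin per min: P21 20 > P33 19 > P2 18 > P28 7 > P6 4 > P23 3.
Give P21 140 to hit its cap of 140 — 150 left.
P33: +150 (room for 200) → 150. Pool exhausted.
Total = 19×150 + 20×140 = 5650.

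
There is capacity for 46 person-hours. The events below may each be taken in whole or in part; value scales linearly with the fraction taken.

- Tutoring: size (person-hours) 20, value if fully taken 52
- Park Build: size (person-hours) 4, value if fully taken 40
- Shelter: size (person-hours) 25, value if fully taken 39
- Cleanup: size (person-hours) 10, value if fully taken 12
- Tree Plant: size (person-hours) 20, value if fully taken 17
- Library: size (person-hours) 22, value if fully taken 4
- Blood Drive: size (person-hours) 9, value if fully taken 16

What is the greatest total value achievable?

Rank by value-to-size ratio: Park Build 40/4≈10, Tutoring 52/20≈2.6, Blood Drive 16/9≈1.78, Shelter 39/25≈1.56, Cleanup 12/10≈1.2, Tree Plant 17/20≈0.85, Library 4/22≈0.182.
All 4 person-hours of Park Build fit (value 40) — 42 remain.
All 20 person-hours of Tutoring fit (value 52) — 22 remain.
Take all of Blood Drive (9 person-hours, value 16) — 13 person-hours left.
Only 13 person-hours remain; take 13/25 of Shelter for value 39×13/25 = 20.28.
Total value = 128.28.

128.28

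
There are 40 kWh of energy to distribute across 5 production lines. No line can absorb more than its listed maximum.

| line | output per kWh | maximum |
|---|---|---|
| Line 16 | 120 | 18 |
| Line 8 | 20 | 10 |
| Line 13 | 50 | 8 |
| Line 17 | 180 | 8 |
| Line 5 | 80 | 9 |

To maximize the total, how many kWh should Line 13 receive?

Highest output per kWh first: Line 17 180 > Line 16 120 > Line 5 80 > Line 13 50 > Line 8 20.
Give Line 17 8 to hit its cap of 8 → 32 left.
Give Line 16 18 to hit its cap of 18 → 14 left.
Line 5: +9 to 9 (cap) → 5 left.
Line 13 has room for 8 but only 5 remain, so it gets 5.

5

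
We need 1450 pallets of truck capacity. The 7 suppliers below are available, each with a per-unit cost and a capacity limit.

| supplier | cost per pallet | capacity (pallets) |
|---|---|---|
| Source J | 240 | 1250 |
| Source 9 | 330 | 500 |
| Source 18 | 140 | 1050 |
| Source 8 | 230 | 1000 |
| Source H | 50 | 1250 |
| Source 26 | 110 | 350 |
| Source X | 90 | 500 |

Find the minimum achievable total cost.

Fill from the cheapest supplier first.
Source H (50): use full 1250 → 200 pallets to go.
Take 200 from Source X at 90 to finish.
Source 26, Source 18, Source 8, Source J, Source 9: unused.
Cost = 1250×50 + 200×90 = 80500.

80500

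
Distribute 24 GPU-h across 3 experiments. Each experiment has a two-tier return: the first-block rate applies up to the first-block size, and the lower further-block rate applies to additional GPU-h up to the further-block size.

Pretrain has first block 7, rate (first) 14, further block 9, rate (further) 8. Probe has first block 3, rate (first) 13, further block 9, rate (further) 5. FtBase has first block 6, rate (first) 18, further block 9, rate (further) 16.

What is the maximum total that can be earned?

Order all 6 blocks by rate: FtBase/T1 18 > FtBase/T2 16 > Pretrain/T1 14 > Probe/T1 13 > Pretrain/T2 8 > Probe/T2 5.
FtBase/T1 (18): +6 ; 18 left.
Fill FtBase T2 block (9 at 16) ; 9 left.
Pretrain/T1 (14): +7 ; 2 left.
Probe T1 at 13: only 2 left, fill 2.
Total = 18×6 + 16×9 + 14×7 + 13×2 = 376.

376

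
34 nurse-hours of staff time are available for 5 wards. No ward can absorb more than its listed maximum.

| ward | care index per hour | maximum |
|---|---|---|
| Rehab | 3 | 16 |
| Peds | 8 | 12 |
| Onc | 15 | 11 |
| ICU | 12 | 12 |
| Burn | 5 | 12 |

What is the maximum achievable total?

397

Rank by care index per hour: Onc 15 > ICU 12 > Peds 8 > Burn 5 > Rehab 3.
Give Onc 11 to hit its cap of 11 → 23 left.
Give ICU 12 to hit its cap of 12 → 11 left.
Peds: +11 (room for 12) → 11. Pool exhausted.
Total = 8×11 + 15×11 + 12×12 = 397.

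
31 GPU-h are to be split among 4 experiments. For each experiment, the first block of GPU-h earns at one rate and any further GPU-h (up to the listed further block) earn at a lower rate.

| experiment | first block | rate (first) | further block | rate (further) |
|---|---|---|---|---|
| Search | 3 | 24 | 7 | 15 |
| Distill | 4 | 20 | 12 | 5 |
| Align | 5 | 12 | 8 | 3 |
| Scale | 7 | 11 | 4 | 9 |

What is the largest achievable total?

Rank every tier by rate: Search/first 24 > Distill/first 20 > Search/second 15 > Align/first 12 > Scale/first 11 > Scale/second 9 > Distill/second 5 > Align/second 3.
Search first at 24: fill all 3 ; 28 left.
Distill/first (20): +4 ; 24 left.
Fill Search second block (7 at 15) ; 17 left.
Fill Align first block (5 at 12) ; 12 left.
Fill Scale first block (7 at 11) ; 5 left.
Scale second at 9: fill all 4 ; 1 left.
1 remain; put them into Distill second at 5.
Total = 24×3 + 20×4 + 15×7 + 12×5 + 11×7 + 9×4 + 5×1 = 435.

435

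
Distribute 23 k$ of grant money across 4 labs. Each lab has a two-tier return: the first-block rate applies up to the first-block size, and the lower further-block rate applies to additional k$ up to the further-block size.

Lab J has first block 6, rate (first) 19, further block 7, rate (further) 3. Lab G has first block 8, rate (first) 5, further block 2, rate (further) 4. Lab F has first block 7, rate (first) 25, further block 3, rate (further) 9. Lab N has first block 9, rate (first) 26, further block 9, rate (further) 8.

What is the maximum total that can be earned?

Order all 8 blocks by rate: Lab N/first 26 > Lab F/first 25 > Lab J/first 19 > Lab F/second 9 > Lab N/second 8 > Lab G/first 5 > Lab G/second 4 > Lab J/second 3.
Lab N first at 26: fill all 9 → 14 left.
Lab F first at 25: fill all 7 → 7 left.
Lab J/first (19): +6 → 1 left.
1 remain; put them into Lab F second at 9.
Total = 26×9 + 25×7 + 19×6 + 9×1 = 532.

532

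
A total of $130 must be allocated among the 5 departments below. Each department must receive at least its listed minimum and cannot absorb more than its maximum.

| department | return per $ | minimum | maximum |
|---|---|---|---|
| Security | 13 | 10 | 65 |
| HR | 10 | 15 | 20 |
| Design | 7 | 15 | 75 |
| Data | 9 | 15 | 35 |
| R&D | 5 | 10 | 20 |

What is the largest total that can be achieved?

1380

Meeting every minimum uses 10+15+15+15+10 = 65 $, leaving 65.
Highest return per $ first: Security 13 > HR 10 > Data 9 > Design 7 > R&D 5.
Security: +55 to 65 (cap) → 10 left.
Give HR 5 more to hit its cap of 20 → 5 left.
Only 5 left; Data takes them to reach 20.
Total = 13×65 + 10×20 + 7×15 + 9×20 + 5×10 = 1380.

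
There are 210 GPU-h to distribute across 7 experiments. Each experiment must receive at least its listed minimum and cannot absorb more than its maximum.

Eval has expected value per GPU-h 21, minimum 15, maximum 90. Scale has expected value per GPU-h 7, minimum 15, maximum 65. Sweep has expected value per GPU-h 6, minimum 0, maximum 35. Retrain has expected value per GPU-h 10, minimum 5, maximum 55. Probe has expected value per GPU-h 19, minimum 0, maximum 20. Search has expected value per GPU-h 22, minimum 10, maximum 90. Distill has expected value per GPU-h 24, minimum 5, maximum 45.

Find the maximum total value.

Meeting every minimum uses 15+15+0+5+0+10+5 = 50 GPU-h, leaving 160.
Rank by expected value per GPU-h: Distill 24 > Search 22 > Eval 21 > Probe 19 > Retrain 10 > Scale 7 > Sweep 6.
Distill: +40 to 45 (cap) ; 120 left.
Give Search 80 more to hit its cap of 90 ; 40 left.
Eval: +40 (room for 75) → 55. Pool exhausted.
Total = 21×55 + 7×15 + 10×5 + 22×90 + 24×45 = 4370.

4370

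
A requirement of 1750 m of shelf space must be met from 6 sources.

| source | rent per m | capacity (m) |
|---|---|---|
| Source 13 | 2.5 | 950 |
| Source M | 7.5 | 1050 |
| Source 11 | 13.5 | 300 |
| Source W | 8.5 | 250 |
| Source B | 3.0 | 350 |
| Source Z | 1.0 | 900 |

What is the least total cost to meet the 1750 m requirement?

3025

Use sources in increasing cost order.
Source Z (1.0): use full 900 ; 850 m to go.
Source 13 at 2.5: take 850 of its 950 ; requirement met.
Source B, Source M, Source W, Source 11: unused.
Cost = 900×1.0 + 850×2.5 = 3025.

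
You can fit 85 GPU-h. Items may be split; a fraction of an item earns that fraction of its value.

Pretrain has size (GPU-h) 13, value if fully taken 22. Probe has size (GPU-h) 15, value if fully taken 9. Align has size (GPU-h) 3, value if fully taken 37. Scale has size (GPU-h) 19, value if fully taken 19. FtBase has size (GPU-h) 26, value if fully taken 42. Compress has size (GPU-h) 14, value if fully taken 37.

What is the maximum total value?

Best value per unit of size first: Align 37/3≈12.3, Compress 37/14≈2.64, Pretrain 22/13≈1.69, FtBase 42/26≈1.62, Scale 19/19≈1, Probe 9/15≈0.6.
Align: take in full, 3 GPU-h for value 37 ; 82 left.
Take all of Compress (14 GPU-h, value 37) ; 68 GPU-h left.
Take all of Pretrain (13 GPU-h, value 22) ; 55 GPU-h left.
All 26 GPU-h of FtBase fit (value 42) ; 29 remain.
Scale: take in full, 19 GPU-h for value 19 ; 10 left.
10 GPU-h left: a 10/15 share of Probe gives 9×10/15 = 6.
Total value = 163.

163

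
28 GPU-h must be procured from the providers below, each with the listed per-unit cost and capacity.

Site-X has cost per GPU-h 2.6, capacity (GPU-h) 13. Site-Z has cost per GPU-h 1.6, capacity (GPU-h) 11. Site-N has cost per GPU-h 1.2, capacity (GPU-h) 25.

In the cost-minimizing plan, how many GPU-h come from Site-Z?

Fill from the cheapest provider first.
Site-N (1.2): use full 25 ; 3 GPU-h to go.
Site-Z at 1.6: take 3 of its 11 ; requirement met.
Site-X: unused.

3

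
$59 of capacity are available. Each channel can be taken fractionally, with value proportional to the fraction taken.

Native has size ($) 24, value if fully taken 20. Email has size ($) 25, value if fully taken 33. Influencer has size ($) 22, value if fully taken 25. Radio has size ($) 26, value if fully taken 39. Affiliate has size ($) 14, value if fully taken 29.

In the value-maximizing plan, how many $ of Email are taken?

Rank by value-to-size ratio: Affiliate 29/14≈2.07, Radio 39/26≈1.5, Email 33/25≈1.32, Influencer 25/22≈1.14, Native 20/24≈0.833.
Take all of Affiliate (14 $, value 29) → 45 $ left.
All 26 $ of Radio fit (value 39) → 19 remain.
19 $ left: a 19/25 share of Email gives 33×19/25 = 25.08.

19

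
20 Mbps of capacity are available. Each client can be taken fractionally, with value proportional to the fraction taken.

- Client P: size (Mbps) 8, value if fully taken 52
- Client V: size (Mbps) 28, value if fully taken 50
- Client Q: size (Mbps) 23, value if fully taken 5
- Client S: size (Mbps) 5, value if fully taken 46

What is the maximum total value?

110.5

Best value per unit of size first: Client S 46/5≈9.2, Client P 52/8≈6.5, Client V 50/28≈1.79, Client Q 5/23≈0.217.
Client S: take in full, 5 Mbps for value 46 ; 15 left.
Take all of Client P (8 Mbps, value 52) ; 7 Mbps left.
Only 7 Mbps remain; take 7/28 of Client V for value 50×7/28 = 12.5.
Total value = 110.5.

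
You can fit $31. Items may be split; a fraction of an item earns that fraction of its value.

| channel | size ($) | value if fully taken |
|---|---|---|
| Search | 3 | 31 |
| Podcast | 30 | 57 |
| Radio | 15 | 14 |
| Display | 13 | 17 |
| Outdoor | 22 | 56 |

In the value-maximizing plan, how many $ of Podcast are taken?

Sort by value density: Search 31/3≈10.3, Outdoor 56/22≈2.55, Podcast 57/30≈1.9, Display 17/13≈1.31, Radio 14/15≈0.933.
All 3 $ of Search fit (value 31) → 28 remain.
Take all of Outdoor (22 $, value 56) → 6 $ left.
Only 6 $ remain; take 6/30 of Podcast for value 57×6/30 = 11.4.

6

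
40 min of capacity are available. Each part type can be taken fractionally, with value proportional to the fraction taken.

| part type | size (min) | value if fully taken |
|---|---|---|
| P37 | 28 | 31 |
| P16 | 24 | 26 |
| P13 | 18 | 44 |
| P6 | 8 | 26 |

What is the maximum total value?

85.5

Sort by value density: P6 26/8≈3.25, P13 44/18≈2.44, P37 31/28≈1.11, P16 26/24≈1.08.
P6: take in full, 8 min for value 26 — 32 left.
Take all of P13 (18 min, value 44) — 14 min left.
14 min left: a 14/28 share of P37 gives 31×14/28 = 15.5.
Total value = 85.5.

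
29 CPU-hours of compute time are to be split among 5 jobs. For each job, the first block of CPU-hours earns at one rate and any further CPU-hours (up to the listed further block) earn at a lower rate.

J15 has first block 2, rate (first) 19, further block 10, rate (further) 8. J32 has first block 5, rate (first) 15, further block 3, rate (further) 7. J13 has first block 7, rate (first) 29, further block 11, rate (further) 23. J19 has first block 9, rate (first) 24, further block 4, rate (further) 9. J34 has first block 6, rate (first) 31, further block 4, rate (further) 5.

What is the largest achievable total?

Order all 10 blocks by rate: J34/first 31 > J13/first 29 > J19/first 24 > J13/second 23 > J15/first 19 > J32/first 15 > J19/second 9 > J15/second 8 > J32/second 7 > J34/second 5.
J34 first at 31: fill all 6 → 23 left.
J13 first at 29: fill all 7 → 16 left.
Fill J19 first block (9 at 24) → 7 left.
J13/second: +7 of 11 at 23; pool empty.
Total = 31×6 + 29×7 + 24×9 + 23×7 = 766.

766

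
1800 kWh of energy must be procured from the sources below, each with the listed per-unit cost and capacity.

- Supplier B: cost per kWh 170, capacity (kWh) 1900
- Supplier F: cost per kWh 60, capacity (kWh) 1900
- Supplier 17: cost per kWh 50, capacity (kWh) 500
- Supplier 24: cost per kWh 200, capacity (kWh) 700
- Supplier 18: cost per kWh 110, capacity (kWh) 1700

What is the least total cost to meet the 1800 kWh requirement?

103000

Cheapest first:
Supplier 17 at 50: take all 500 kWh → 1300 still needed.
Take 1300 from Supplier F at 60 to finish.
Supplier 18, Supplier B, Supplier 24: unused.
Cost = 500×50 + 1300×60 = 103000.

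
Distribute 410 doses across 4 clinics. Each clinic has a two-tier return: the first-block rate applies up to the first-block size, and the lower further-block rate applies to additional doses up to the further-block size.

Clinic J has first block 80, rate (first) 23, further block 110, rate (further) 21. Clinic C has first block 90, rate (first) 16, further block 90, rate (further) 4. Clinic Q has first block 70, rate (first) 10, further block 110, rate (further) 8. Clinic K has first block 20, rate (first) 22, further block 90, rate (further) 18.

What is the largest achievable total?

Order all 8 blocks by rate: Clinic J/T1 23 > Clinic K/T1 22 > Clinic J/T2 21 > Clinic K/T2 18 > Clinic C/T1 16 > Clinic Q/T1 10 > Clinic Q/T2 8 > Clinic C/T2 4.
Clinic J/T1 (23): +80 → 330 left.
Fill Clinic K T1 block (20 at 22) → 310 left.
Fill Clinic J T2 block (110 at 21) → 200 left.
Clinic K T2 at 18: fill all 90 → 110 left.
Clinic C T1 at 16: fill all 90 → 20 left.
Clinic Q T1 at 10: only 20 left, fill 20.
Total = 23×80 + 22×20 + 21×110 + 18×90 + 16×90 + 10×20 = 7850.

7850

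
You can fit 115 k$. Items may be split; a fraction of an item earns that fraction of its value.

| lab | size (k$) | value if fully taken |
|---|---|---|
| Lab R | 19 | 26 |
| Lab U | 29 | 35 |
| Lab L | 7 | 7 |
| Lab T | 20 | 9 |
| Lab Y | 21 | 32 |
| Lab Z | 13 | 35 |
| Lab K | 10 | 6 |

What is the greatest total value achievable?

148.2

Sort by value density: Lab Z 35/13≈2.69, Lab Y 32/21≈1.52, Lab R 26/19≈1.37, Lab U 35/29≈1.21, Lab L 7/7≈1, Lab K 6/10≈0.6, Lab T 9/20≈0.45.
Take all of Lab Z (13 k$, value 35) — 102 k$ left.
Take all of Lab Y (21 k$, value 32) — 81 k$ left.
Take all of Lab R (19 k$, value 26) — 62 k$ left.
Lab U: take in full, 29 k$ for value 35 — 33 left.
Lab L: take in full, 7 k$ for value 7 — 26 left.
Take all of Lab K (10 k$, value 6) — 16 k$ left.
Fill the last 16 k$ with part of Lab T: 16/20 of it earns 7.2.
Total value = 148.2.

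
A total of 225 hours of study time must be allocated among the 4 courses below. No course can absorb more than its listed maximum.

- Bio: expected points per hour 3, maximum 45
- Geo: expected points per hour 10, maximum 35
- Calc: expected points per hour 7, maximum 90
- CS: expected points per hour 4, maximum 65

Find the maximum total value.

Rank by expected points per hour: Geo 10 > Calc 7 > CS 4 > Bio 3.
Geo: +35 to 35 (cap) → 190 left.
Give Calc 90 to hit its cap of 90 → 100 left.
CS: +65 to 65 (cap) → 35 left.
Only 35 left; Bio takes them to reach 35.
Total = 3×35 + 10×35 + 7×90 + 4×65 = 1345.

1345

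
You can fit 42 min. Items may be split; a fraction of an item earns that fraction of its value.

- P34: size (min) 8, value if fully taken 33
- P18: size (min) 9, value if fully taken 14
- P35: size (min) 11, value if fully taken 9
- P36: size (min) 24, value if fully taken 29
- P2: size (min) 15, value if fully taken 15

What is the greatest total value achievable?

Best value per unit of size first: P34 33/8≈4.12, P18 14/9≈1.56, P36 29/24≈1.21, P2 15/15≈1, P35 9/11≈0.818.
All 8 min of P34 fit (value 33) → 34 remain.
Take all of P18 (9 min, value 14) → 25 min left.
Take all of P36 (24 min, value 29) → 1 min left.
Only 1 min remain; take 1/15 of P2 for value 15×1/15 = 1.
Total value = 77.

77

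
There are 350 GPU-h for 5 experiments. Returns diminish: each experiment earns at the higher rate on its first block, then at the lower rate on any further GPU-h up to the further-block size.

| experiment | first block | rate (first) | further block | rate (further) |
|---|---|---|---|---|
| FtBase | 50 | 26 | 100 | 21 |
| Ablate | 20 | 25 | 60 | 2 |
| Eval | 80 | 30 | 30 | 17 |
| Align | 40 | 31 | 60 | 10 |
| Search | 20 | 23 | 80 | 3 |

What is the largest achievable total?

Treat each block as its own option and order by rate: Align/first 31 > Eval/first 30 > FtBase/first 26 > Ablate/first 25 > Search/first 23 > FtBase/second 21 > Eval/second 17 > Align/second 10 > Search/second 3 > Ablate/second 2.
Fill Align first block (40 at 31) → 310 left.
Eval first at 30: fill all 80 → 230 left.
FtBase first at 26: fill all 50 → 180 left.
Ablate first at 25: fill all 20 → 160 left.
Search/first (23): +20 → 140 left.
FtBase second at 21: fill all 100 → 40 left.
Eval second at 17: fill all 30 → 10 left.
Align/second: +10 of 60 at 10; pool empty.
Total = 31×40 + 30×80 + 26×50 + 25×20 + 23×20 + 21×100 + 17×30 + 10×10 = 8610.

8610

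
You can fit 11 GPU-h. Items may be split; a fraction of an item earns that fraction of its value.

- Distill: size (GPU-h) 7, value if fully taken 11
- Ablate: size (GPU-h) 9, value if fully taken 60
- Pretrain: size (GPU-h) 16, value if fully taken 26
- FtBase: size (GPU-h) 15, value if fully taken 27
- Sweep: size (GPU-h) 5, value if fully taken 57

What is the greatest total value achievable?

Rank by value-to-size ratio: Sweep 57/5≈11.4, Ablate 60/9≈6.67, FtBase 27/15≈1.8, Pretrain 26/16≈1.62, Distill 11/7≈1.57.
Sweep: take in full, 5 GPU-h for value 57 ; 6 left.
Fill the last 6 GPU-h with part of Ablate: 6/9 of it earns 40.
Total value = 97.

97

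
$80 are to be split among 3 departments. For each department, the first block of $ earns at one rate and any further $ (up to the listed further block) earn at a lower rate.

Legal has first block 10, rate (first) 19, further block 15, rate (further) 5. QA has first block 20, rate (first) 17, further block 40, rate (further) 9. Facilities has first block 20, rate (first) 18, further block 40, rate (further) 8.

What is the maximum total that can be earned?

1160

Rank every tier by rate: Legal/T1 19 > Facilities/T1 18 > QA/T1 17 > QA/T2 9 > Facilities/T2 8 > Legal/T2 5.
Legal T1 at 19: fill all 10 → 70 left.
Facilities/T1 (18): +20 → 50 left.
QA T1 at 17: fill all 20 → 30 left.
QA T2 at 9: only 30 left, fill 30.
Total = 19×10 + 18×20 + 17×20 + 9×30 = 1160.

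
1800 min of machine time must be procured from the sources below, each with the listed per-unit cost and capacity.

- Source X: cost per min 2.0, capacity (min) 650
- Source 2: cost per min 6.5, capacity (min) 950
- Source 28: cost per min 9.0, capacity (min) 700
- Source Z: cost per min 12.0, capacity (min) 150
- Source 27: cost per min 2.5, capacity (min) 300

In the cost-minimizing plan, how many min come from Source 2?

850

Cheapest first:
Take 650 from Source X at 2.0 → need 1150 more.
Take 300 from Source 27 at 2.5 → need 850 more.
Source 2 (6.5): take the remaining 850 → done.
Source 28, Source Z: unused.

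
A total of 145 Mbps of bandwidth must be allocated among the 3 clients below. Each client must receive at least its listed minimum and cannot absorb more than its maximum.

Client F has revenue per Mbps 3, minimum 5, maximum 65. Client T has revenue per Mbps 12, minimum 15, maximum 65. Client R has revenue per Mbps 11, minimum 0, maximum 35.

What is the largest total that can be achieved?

Meeting every minimum uses 5+15+0 = 20 Mbps, leaving 125.
Highest revenue per Mbps first: Client T 12 > Client R 11 > Client F 3.
Client T: +50 to 65 (cap) — 75 left.
Give Client R 35 more to hit its cap of 35 — 40 left.
Client F: +40 (room for 60) → 45. Pool exhausted.
Total = 3×45 + 12×65 + 11×35 = 1300.

1300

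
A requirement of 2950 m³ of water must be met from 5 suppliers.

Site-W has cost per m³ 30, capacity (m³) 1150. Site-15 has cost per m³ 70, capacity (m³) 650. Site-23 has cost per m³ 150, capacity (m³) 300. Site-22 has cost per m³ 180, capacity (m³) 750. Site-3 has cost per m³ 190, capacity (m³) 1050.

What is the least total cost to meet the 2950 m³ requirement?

279000

Fill from the cheapest supplier first.
Site-W at 30: take all 1150 m³ ; 1800 still needed.
Site-15 (70): use full 650 ; 1150 m³ to go.
Take 300 from Site-23 at 150 ; need 850 more.
Take 750 from Site-22 at 180 ; need 100 more.
Site-3 (190): take the remaining 100 ; done.
Cost = 1150×30 + 650×70 + 300×150 + 750×180 + 100×190 = 279000.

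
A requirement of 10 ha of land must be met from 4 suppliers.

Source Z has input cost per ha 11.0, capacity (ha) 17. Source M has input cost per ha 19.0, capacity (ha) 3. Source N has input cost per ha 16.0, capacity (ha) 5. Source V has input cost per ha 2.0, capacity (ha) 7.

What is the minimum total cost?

Cheapest first:
Source V at 2.0: take all 7 ha → 3 still needed.
Take 3 from Source Z at 11.0 to finish.
Source N, Source M: unused.
Cost = 7×2.0 + 3×11.0 = 47.

47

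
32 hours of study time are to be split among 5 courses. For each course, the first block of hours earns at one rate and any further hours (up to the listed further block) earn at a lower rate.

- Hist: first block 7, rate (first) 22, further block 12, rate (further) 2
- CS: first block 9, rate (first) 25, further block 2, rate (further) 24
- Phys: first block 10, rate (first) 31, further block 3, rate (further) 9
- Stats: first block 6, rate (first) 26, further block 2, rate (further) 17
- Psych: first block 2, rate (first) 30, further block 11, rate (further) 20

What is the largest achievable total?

865

Order all 10 blocks by rate: Phys/tier1 31 > Psych/tier1 30 > Stats/tier1 26 > CS/tier1 25 > CS/tier2 24 > Hist/tier1 22 > Psych/tier2 20 > Stats/tier2 17 > Phys/tier2 9 > Hist/tier2 2.
Fill Phys tier1 block (10 at 31) → 22 left.
Psych/tier1 (30): +2 → 20 left.
Stats/tier1 (26): +6 → 14 left.
CS/tier1 (25): +9 → 5 left.
Fill CS tier2 block (2 at 24) → 3 left.
3 remain; put them into Hist tier1 at 22.
Total = 31×10 + 30×2 + 26×6 + 25×9 + 24×2 + 22×3 = 865.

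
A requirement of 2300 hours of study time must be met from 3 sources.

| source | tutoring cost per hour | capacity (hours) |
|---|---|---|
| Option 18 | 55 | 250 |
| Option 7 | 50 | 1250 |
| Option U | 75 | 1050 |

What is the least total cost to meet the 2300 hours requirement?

Fill from the cheapest source first.
Option 7 at 50: take all 1250 hours → 1050 still needed.
Option 18 (55): use full 250 → 800 hours to go.
Option U (75): take the remaining 800 → done.
Cost = 1250×50 + 250×55 + 800×75 = 136250.

136250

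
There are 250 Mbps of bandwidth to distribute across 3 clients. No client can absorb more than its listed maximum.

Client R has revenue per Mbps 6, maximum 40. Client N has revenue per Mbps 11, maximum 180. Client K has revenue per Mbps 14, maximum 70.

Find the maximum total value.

2960

Rank by revenue per Mbps: Client K 14 > Client N 11 > Client R 6.
Give Client K 70 to hit its cap of 70 ; 180 left.
Give Client N 180 to hit its cap of 180 ; 0 left.
Total = 11×180 + 14×70 = 2960.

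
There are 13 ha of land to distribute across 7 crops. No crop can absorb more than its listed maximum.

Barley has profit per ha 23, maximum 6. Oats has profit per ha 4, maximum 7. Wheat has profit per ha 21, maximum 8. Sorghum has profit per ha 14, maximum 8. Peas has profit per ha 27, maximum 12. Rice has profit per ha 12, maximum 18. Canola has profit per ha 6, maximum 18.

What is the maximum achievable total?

347

Rank by profit per ha: Peas 27 > Barley 23 > Wheat 21 > Sorghum 14 > Rice 12 > Canola 6 > Oats 4.
Peas: +12 to 12 (cap) ; 1 left.
Barley: +1 (room for 6) → 1. Pool exhausted.
Total = 23×1 + 27×12 = 347.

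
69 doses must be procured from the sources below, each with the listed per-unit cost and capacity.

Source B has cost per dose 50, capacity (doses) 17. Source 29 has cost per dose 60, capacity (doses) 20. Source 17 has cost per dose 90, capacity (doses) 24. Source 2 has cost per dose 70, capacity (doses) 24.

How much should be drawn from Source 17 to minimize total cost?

Use sources in increasing cost order.
Source B (50): use full 17 — 52 doses to go.
Source 29 (60): use full 20 — 32 doses to go.
Source 2 (70): use full 24 — 8 doses to go.
Take 8 from Source 17 at 90 to finish.

8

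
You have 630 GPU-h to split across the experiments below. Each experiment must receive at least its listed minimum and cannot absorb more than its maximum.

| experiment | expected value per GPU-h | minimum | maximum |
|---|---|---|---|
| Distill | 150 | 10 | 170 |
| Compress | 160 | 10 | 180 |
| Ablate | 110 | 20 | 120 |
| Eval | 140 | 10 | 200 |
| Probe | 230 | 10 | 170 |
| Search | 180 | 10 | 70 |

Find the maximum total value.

Meeting every minimum uses 10+10+20+10+10+10 = 70 GPU-h, leaving 560.
Order the experiments by expected value per GPU-h: Probe 230 > Search 180 > Compress 160 > Distill 150 > Eval 140 > Ablate 110.
Probe: +160 to 170 (cap) — 400 left.
Search: +60 to 70 (cap) — 340 left.
Give Compress 170 more to hit its cap of 180 — 170 left.
Distill takes 160 more to reach its cap of 170 — 10 left.
Eval has room for 190 more but only 10 remain, so it gets 20.
Total = 150×170 + 160×180 + 110×20 + 140×20 + 230×170 + 180×70 = 111000.

111000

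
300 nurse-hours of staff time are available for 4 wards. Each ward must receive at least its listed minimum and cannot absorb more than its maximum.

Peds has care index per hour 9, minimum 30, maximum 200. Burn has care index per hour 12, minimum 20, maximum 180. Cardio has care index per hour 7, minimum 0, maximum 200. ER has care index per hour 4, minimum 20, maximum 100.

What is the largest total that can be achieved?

3140

Meeting every minimum uses 30+20+0+20 = 70 nurse-hours, leaving 230.
Highest care index per hour first: Burn 12 > Peds 9 > Cardio 7 > ER 4.
Burn takes 160 more to reach its cap of 180 → 70 left.
Peds has room for 170 more but only 70 remain, so it gets 100.
Total = 9×100 + 12×180 + 4×20 = 3140.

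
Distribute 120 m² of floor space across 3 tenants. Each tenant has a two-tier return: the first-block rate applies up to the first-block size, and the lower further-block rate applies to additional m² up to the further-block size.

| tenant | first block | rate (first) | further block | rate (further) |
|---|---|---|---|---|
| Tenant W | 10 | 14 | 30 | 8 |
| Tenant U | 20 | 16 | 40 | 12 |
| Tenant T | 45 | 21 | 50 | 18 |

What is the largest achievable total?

Treat each block as its own option and order by rate: Tenant T/tier1 21 > Tenant T/tier2 18 > Tenant U/tier1 16 > Tenant W/tier1 14 > Tenant U/tier2 12 > Tenant W/tier2 8.
Tenant T tier1 at 21: fill all 45 → 75 left.
Tenant T/tier2 (18): +50 → 25 left.
Tenant U tier1 at 16: fill all 20 → 5 left.
Tenant W/tier1: +5 of 10 at 14; pool empty.
Total = 21×45 + 18×50 + 16×20 + 14×5 = 2235.

2235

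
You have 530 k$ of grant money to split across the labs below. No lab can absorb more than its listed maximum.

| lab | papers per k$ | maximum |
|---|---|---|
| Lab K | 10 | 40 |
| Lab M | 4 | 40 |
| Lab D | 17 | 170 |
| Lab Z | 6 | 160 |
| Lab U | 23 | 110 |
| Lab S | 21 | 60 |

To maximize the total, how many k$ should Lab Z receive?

Order the labs by papers per k$: Lab U 23 > Lab S 21 > Lab D 17 > Lab K 10 > Lab Z 6 > Lab M 4.
Lab U: +110 to 110 (cap) → 420 left.
Lab S: +60 to 60 (cap) → 360 left.
Lab D takes 170 to reach its cap of 170 → 190 left.
Lab K takes 40 to reach its cap of 40 → 150 left.
Lab Z has room for 160 but only 150 remain, so it gets 150.

150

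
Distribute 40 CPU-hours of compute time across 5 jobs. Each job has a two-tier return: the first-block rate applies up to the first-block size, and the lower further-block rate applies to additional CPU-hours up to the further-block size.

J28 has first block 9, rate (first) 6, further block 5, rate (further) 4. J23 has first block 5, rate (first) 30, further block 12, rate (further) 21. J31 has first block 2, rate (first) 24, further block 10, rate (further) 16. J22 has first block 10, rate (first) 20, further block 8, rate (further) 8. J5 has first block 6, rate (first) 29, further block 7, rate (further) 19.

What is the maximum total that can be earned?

Rank every tier by rate: J23/first 30 > J5/first 29 > J31/first 24 > J23/second 21 > J22/first 20 > J5/second 19 > J31/second 16 > J22/second 8 > J28/first 6 > J28/second 4.
J23 first at 30: fill all 5 ; 35 left.
Fill J5 first block (6 at 29) ; 29 left.
J31 first at 24: fill all 2 ; 27 left.
Fill J23 second block (12 at 21) ; 15 left.
Fill J22 first block (10 at 20) ; 5 left.
5 remain; put them into J5 second at 19.
Total = 30×5 + 29×6 + 24×2 + 21×12 + 20×10 + 19×5 = 919.

919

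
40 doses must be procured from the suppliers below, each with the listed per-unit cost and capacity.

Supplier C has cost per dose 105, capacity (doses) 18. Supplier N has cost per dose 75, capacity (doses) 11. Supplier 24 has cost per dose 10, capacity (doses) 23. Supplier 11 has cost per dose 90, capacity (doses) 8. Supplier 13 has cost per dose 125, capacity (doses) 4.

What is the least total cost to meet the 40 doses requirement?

1595

Use suppliers in increasing cost order.
Supplier 24 (10): use full 23 — 17 doses to go.
Supplier N (75): use full 11 — 6 doses to go.
Supplier 11 (90): take the remaining 6 — done.
Supplier C, Supplier 13: unused.
Cost = 23×10 + 11×75 + 6×90 = 1595.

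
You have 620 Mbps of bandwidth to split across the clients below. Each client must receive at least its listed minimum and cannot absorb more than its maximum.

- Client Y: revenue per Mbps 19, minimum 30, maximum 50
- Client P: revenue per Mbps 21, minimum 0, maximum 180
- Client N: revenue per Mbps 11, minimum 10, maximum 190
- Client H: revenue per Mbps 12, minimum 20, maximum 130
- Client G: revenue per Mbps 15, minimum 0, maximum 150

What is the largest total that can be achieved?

9750

Meeting every minimum uses 30+0+10+20+0 = 60 Mbps, leaving 560.
Rank by revenue per Mbps: Client P 21 > Client Y 19 > Client G 15 > Client H 12 > Client N 11.
Client P: +180 to 180 (cap) → 380 left.
Client Y takes 20 more to reach its cap of 50 → 360 left.
Give Client G 150 more to hit its cap of 150 → 210 left.
Give Client H 110 more to hit its cap of 130 → 100 left.
Client N: +100 (room for 180) → 110. Pool exhausted.
Total = 19×50 + 21×180 + 11×110 + 12×130 + 15×150 = 9750.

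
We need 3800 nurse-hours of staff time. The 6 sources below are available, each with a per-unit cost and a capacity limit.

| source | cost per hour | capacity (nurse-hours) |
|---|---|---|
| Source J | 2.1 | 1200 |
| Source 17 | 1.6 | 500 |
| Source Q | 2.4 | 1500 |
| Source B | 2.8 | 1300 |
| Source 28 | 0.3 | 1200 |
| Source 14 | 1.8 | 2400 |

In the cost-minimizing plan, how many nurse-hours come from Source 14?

2100

Cheapest first:
Source 28 at 0.3: take all 1200 nurse-hours ; 2600 still needed.
Source 17 at 1.6: take all 500 nurse-hours ; 2100 still needed.
Source 14 at 1.8: take 2100 of its 2400 ; requirement met.
Source J, Source Q, Source B: unused.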